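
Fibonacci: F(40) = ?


Fibonacci sequence: 1, 1, 2, 3, 5, 8, 13, 21, 34, 55, 89, ...
F(40) = 102334155

F(40) = 102334155


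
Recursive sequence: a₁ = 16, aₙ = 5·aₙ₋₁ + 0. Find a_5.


Computing step by step:
a_1 = 16
a_2 = 80
a_3 = 400
a_4 = 2000
a_5 = 10000


a_5 = 10000


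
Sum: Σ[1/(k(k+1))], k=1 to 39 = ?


1/(k(k+1)) = 1/k - 1/(k+1) (partial fractions)
Telescoping: Σ = 1 - 1/40 = 39/40

Sum = 39/40


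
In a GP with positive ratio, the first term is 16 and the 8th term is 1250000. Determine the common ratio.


r^(n-1) = aₙ/a₁
r^7 = 1250000/16 = 78125
r = 78125^(1/7)
= 5

r = 5


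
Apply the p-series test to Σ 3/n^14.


p-series test: Σ c/n^p converges if p > 1, diverges if p ≤ 1 (constant c > 0 doesn't affect convergence).
p = 14
14 > 1 → CONVERGES

Converges (p = 14 > 1)


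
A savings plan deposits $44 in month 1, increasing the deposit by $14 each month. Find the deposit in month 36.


aₙ = a₁ + (n-1)d
= 44 + (36-1)×14
= 44 + 490
= 534

a_36 = 534


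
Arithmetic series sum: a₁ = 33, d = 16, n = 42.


aₙ = 33 + (42-1)×16 = 689
Sₙ = n(a₁+aₙ)/2 = 42×(33+689)/2
= 42×722/2 = 15162

S_42 = 15162


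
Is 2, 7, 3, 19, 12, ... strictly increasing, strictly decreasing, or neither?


Differences: 5, -4, 16, -7
Difference at position 1 is +5 (> 0) but position 2 is -4 (< 0) — sequence both rises and falls
→ NOT monotonic

Not monotonic


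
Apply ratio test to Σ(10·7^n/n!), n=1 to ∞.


aₙ = 10·7^n/n!
a_{n+1}/aₙ = 7^(n+1)/(n+1)! × n!/7^n  (constant 10 cancels)
= 7/(n+1)
L = lim(n→∞) 7/(n+1) = 0
L < 1 → series CONVERGES

Converges (ratio test: L = 0 < 1)


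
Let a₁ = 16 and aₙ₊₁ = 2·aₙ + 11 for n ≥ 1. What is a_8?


Computing step by step:
a_1 = 16
a_2 = 43
a_3 = 97
a_4 = 205
a_5 = 421
a_6 = 853
a_7 = 1717
a_8 = 3445


a_8 = 3445


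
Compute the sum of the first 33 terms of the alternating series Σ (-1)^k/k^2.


S = -1 + 1/4 - 1/9 + 1/16 - 1/25 + 1/36 - 1/49 + 1/64 ± ...
= -0.8229
(Full series converges to -π²/12 ≈ -0.8225)

S_33 = -0.8229


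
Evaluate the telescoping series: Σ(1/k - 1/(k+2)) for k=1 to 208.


Telescoping with gap 2: two head and two tail terms survive.
= (1 + 1/2) - (1/209 + 1/210)
= 3/2 - 1/209 - 1/210 = 32708/21945

Sum = 32708/21945


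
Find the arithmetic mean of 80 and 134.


AM = (80 + 134)/2 = 214/2 = 107

AM = 107


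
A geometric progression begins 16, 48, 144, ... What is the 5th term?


aₙ = a₁·r^(n-1)
= 16×3^4
= 16×81
= 1296

a_5 = 1296


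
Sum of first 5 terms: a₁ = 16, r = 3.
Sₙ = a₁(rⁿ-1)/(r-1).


Sₙ = 16×(3^5 - 1)/(3 - 1)
= 16×(243 - 1)/2
= 16×242/2
= 1936

S_5 = 1936


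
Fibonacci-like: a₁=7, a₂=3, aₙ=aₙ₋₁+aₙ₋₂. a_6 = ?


Computing iteratively: 7, 3, 10, 13, 23, 36
a_6 = 36

a_6 = 36


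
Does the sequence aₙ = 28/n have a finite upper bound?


a₁ = 28, a₂ = 28/2, a₃ = 28/3, ...
0 < aₙ ≤ 28 for all n ≥ 1
Lower bound: 0, Upper bound: 28
The sequence IS bounded

Bounded (0 < aₙ ≤ 28)


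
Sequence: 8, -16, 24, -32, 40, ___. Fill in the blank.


Pattern: alternating sign, magnitude arithmetic (d=8)
Terms: 8, -16, 24, -32, 40
Next term = -48

Next term = -48


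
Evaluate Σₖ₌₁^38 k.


n(n+1)/2 = 38×39/2 = 1482/2 = 741

Σk = 741


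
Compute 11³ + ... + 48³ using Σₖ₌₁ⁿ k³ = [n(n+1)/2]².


Σₖ₌11^48 k³ = [48·49/2]² − [10·11/2]²
= 1382976 − 3025 = 1379951

Σk³ = 1379951


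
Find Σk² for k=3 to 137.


Σₖ₌3^137 k² = Σₖ₌₁^137 k² − Σₖ₌₁^2 k²
= 137·138·275/6 − 2·3·5/6
= 866525 − 5 = 866520

Σk² = 866520


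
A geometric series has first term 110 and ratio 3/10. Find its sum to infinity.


S∞ = a₁/(1-r) = 110/(1 - 3/10)
= 110/(7/10)
= 1100/7

S∞ = 1100/7


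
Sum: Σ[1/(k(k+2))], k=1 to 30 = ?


1/(k(k+2)) = (1/2)·(1/k - 1/(k+2)) (partial fractions)
Telescoping: Σ = (1/2)·(1 + 1/2 - 1/31 - 1/32) = 1425/1984

Sum = 1425/1984


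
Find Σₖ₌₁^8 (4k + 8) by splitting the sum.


Σ(4k+8) = 4·Σk + 8·n
= 4·36 + 8·8
= 144 + 64 = 208

Σ = 208


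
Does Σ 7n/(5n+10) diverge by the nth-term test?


lim(n→∞) 7n/(5n+10) = 7/5 = 7/5  (divide numerator and denominator by n)
lim aₙ = 7/5 ≠ 0 → series DIVERGES

Diverges (lim aₙ = 7/5 ≠ 0)


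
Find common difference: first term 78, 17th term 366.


d = (aₙ - a₁)/(n-1)
= (366 - 78)/(17-1)
= 288/16 = 18

d = 18


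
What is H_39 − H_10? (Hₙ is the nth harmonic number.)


Σₖ₌11^39 1/k = 1/11 + 1/12 + 1/13 + ... + 1/39
= 91910549166739/69388720221600
≈ 1.3246

Sum = 91910549166739/69388720221600 ≈ 1.3246


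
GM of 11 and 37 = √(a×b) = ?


GM = √(11×37) = √407 = 20.1742

GM = 20.1742


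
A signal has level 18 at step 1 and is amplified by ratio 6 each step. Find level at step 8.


aₙ = a₁·r^(n-1)
= 18×6^7
= 18×279936
= 5038848

a_8 = 5038848


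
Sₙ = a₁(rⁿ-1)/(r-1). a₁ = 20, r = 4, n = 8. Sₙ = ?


Sₙ = 20×(4^8 - 1)/(4 - 1)
= 20×(65536 - 1)/3
= 20×65535/3
= 436900

S_8 = 436900


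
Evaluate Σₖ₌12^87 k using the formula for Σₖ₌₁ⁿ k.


Σₖ₌12^87 k = Σₖ₌₁^87 k − Σₖ₌₁^11 k
= 87·88/2 − 11·12/2
= 3828 − 66 = 3762

Σk = 3762


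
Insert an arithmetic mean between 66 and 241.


AM = (66 + 241)/2 = 307/2 = 153.5

AM = 153.5


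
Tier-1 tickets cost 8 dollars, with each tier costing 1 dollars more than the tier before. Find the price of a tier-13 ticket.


aₙ = a₁ + (n-1)d
= 8 + (13-1)×1
= 8 + 12
= 20

a_13 = 20


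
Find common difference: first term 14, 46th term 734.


d = (aₙ - a₁)/(n-1)
= (734 - 14)/(46-1)
= 720/45 = 16

d = 16


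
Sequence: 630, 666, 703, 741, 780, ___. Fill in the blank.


Pattern: triangular numbers: n(n+1)/2
Terms: 630, 666, 703, 741, 780
Next term = 820

Next term = 820


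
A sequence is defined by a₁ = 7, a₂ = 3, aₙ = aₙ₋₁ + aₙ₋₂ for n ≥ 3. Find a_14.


Computing iteratively: 7, 3, 10, 13, 23, 36, 59, 95, 154, 249, 403, 652, ...
a_14 = 1707

a_14 = 1707


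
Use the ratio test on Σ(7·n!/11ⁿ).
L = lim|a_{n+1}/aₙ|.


aₙ = 7·n!/11^n
a_{n+1}/aₙ = (n+1)!/11^(n+1) × 11^n/n!  (constant 7 cancels)
= (n+1)/11
L = lim(n→∞) (n+1)/11 = ∞
L > 1 → series DIVERGES

Diverges (ratio test: L = ∞ > 1)


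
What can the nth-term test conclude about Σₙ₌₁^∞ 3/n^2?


lim(n→∞) 3/n^2 = 0
lim aₙ = 0 → nth-term test is INCONCLUSIVE
(Need other tests; this is actually a convergent p-series with p=2 > 1)

Inconclusive (lim aₙ = 0; need another test)


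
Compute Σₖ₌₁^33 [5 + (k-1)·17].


aₙ = 5 + (33-1)×17 = 549
Sₙ = n(a₁+aₙ)/2 = 33×(5+549)/2
= 33×554/2 = 9141

S_33 = 9141


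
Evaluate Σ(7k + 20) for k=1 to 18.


Σ(7k+20) = 7·Σk + 20·n
= 7·171 + 20·18
= 1197 + 360 = 1557

Σ = 1557


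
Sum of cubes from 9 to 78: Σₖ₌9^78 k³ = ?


Σₖ₌9^78 k³ = [78·79/2]² − [8·9/2]²
= 9492561 − 1296 = 9491265

Σk³ = 9491265


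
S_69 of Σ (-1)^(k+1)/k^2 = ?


S = 1 - 1/4 + 1/9 - 1/16 + 1/25 - 1/36 + 1/49 - 1/64 ± ...
= 0.8226
(Full series converges to +π²/12 ≈ +0.8225)

S_69 = 0.8226


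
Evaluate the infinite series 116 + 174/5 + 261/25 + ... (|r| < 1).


S∞ = a₁/(1-r) = 116/(1 - 3/10)
= 116/(7/10)
= 1160/7

S∞ = 1160/7


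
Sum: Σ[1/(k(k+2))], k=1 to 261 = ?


1/(k(k+2)) = (1/2)·(1/k - 1/(k+2)) (partial fractions)
Telescoping: Σ = (1/2)·(1 + 1/2 - 1/262 - 1/263) = 51417/68906

Sum = 51417/68906


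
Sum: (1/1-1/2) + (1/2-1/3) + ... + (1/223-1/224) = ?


Telescoping: adjacent terms cancel.
= 1/1 - 1/224
= 1 - 1/224 = 223/224

Sum = 223/224


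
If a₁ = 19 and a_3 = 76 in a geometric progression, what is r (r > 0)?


r^(n-1) = aₙ/a₁
r^2 = 76/19 = 4
r = 4^(1/2)
= ±2; taking r > 0 gives r = 2

r = 2


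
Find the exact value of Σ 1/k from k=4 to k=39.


Σₖ₌4^39 1/k = 1/4 + 1/5 + 1/6 + ... + 1/39
= 1175546778977833/485721041551200
≈ 2.4202

Sum = 1175546778977833/485721041551200 ≈ 2.4202


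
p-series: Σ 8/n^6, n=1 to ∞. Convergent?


p-series test: Σ c/n^p converges if p > 1, diverges if p ≤ 1 (constant c > 0 doesn't affect convergence).
p = 6
6 > 1 → CONVERGES

Converges (p = 6 > 1)


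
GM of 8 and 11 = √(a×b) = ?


GM = √(8×11) = √88 = 9.3808

GM = 9.3808


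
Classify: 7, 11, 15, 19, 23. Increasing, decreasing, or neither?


Differences: 4, 4, 4, 4
All differences > 0 → strictly INCREASING

Monotonically increasing


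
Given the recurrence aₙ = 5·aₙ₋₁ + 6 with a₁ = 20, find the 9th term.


Computing step by step:
a_1 = 20
a_2 = 106
a_3 = 536
a_4 = 2686
a_5 = 13436
a_6 = 67186
a_7 = 335936
a_8 = 1679686
a_9 = 8398436


a_9 = 8398436


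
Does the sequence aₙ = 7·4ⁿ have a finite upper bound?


aₙ = 7·4ⁿ → as n→∞, aₙ→∞ (since base 4 > 1)
No finite upper bound exists
The sequence is UNBOUNDED

Unbounded (aₙ → ∞ as n → ∞)


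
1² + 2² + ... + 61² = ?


n = 61
n(n+1)(2n+1)/6 = 61×62×123/6
= 465186/6 = 77531

Σk² = 77531


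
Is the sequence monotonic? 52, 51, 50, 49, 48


Differences: -1, -1, -1, -1
All differences < 0 → strictly DECREASING

Monotonically decreasing


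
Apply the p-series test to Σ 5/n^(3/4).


p-series test: Σ c/n^p converges if p > 1, diverges if p ≤ 1 (constant c > 0 doesn't affect convergence).
p = 3/4
3/4 ≤ 1 → DIVERGES

Diverges (p = 3/4 ≤ 1)


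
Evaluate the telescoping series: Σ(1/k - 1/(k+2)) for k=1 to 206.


Telescoping with gap 2: two head and two tail terms survive.
= (1 + 1/2) - (1/207 + 1/208)
= 3/2 - 1/207 - 1/208 = 64169/43056

Sum = 64169/43056


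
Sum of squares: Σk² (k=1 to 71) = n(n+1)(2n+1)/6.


n = 71
n(n+1)(2n+1)/6 = 71×72×143/6
= 731016/6 = 121836

Σk² = 121836


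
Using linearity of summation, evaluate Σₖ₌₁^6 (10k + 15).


Σ(10k+15) = 10·Σk + 15·n
= 10·21 + 15·6
= 210 + 90 = 300

Σ = 300


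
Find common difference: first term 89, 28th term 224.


d = (aₙ - a₁)/(n-1)
= (224 - 89)/(28-1)
= 135/27 = 5

d = 5


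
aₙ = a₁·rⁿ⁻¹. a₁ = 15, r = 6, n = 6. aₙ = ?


aₙ = a₁·r^(n-1)
= 15×6^5
= 15×7776
= 116640

a_6 = 116640


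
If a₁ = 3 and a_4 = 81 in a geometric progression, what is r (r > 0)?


r^(n-1) = aₙ/a₁
r^3 = 81/3 = 27
r = 27^(1/3)
= 3

r = 3


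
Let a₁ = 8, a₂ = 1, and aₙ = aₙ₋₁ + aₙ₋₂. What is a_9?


Computing iteratively: 8, 1, 9, 10, 19, 29, 48, 77, 125
a_9 = 125

a_9 = 125


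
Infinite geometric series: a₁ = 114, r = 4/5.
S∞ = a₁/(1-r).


S∞ = a₁/(1-r) = 114/(1 - 4/5)
= 114/(1/5)
= 570

S∞ = 570


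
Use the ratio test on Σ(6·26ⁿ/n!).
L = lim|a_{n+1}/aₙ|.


aₙ = 6·26^n/n!
a_{n+1}/aₙ = 26^(n+1)/(n+1)! × n!/26^n  (constant 6 cancels)
= 26/(n+1)
L = lim(n→∞) 26/(n+1) = 0
L < 1 → series CONVERGES

Converges (ratio test: L = 0 < 1)


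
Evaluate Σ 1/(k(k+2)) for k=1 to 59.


1/(k(k+2)) = (1/2)·(1/k - 1/(k+2)) (partial fractions)
Telescoping: Σ = (1/2)·(1 + 1/2 - 1/60 - 1/61) = 5369/7320

Sum = 5369/7320


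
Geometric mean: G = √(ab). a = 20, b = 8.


GM = √(20×8) = √160 = 12.6491

GM = 12.6491


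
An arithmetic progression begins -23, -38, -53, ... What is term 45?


aₙ = a₁ + (n-1)d
= -23 + (45-1)×-15
= -23 - 660
= -683

a_45 = -683


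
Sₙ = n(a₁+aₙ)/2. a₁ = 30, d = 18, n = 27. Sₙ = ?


aₙ = 30 + (27-1)×18 = 498
Sₙ = n(a₁+aₙ)/2 = 27×(30+498)/2
= 27×528/2 = 7128

S_27 = 7128


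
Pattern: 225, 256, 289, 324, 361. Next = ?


Pattern: perfect squares: n²
Terms: 225, 256, 289, 324, 361
Next term = 400

Next term = 400


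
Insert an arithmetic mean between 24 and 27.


AM = (24 + 27)/2 = 51/2 = 25.5

AM = 25.5


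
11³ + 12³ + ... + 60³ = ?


Σₖ₌11^60 k³ = [60·61/2]² − [10·11/2]²
= 3348900 − 3025 = 3345875

Σk³ = 3345875


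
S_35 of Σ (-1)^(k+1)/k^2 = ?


S = 1 - 1/4 + 1/9 - 1/16 + 1/25 - 1/36 + 1/49 - 1/64 ± ...
= 0.8229
(Full series converges to +π²/12 ≈ +0.8225)

S_35 = 0.8229


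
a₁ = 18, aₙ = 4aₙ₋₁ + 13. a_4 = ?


Computing step by step:
a_1 = 18
a_2 = 85
a_3 = 353
a_4 = 1425


a_4 = 1425


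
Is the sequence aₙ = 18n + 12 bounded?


aₙ = 18n + 12 → as n→∞, aₙ→∞
No finite upper bound exists
The sequence is UNBOUNDED

Unbounded (aₙ → ∞ as n → ∞)


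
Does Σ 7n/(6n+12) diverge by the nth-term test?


lim(n→∞) 7n/(6n+12) = 7/6 = 7/6  (divide numerator and denominator by n)
lim aₙ = 7/6 ≠ 0 → series DIVERGES

Diverges (lim aₙ = 7/6 ≠ 0)


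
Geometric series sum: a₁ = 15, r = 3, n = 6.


Sₙ = 15×(3^6 - 1)/(3 - 1)
= 15×(729 - 1)/2
= 15×728/2
= 5460

S_6 = 5460


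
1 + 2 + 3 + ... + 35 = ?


n(n+1)/2 = 35×36/2 = 1260/2 = 630

Σk = 630


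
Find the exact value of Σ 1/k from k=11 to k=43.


Σₖ₌11^43 1/k = 1/11 + 1/12 + 1/13 + ... + 1/43
= 1216865528621842739/856326196254765600
≈ 1.421

Sum = 1216865528621842739/856326196254765600 ≈ 1.421


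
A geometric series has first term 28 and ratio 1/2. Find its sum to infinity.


S∞ = a₁/(1-r) = 28/(1 - 1/2)
= 28/(1/2)
= 56

S∞ = 56


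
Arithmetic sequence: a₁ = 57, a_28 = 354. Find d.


d = (aₙ - a₁)/(n-1)
= (354 - 57)/(28-1)
= 297/27 = 11

d = 11


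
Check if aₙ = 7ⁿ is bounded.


aₙ = 7ⁿ → as n→∞, aₙ→∞ (since base 7 > 1)
No finite upper bound exists
The sequence is UNBOUNDED

Unbounded (aₙ → ∞ as n → ∞)


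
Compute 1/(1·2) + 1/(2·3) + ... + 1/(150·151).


1/(k(k+1)) = 1/k - 1/(k+1) (partial fractions)
Telescoping: Σ = 1 - 1/151 = 150/151

Sum = 150/151


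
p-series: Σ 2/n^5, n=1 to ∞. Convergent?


p-series test: Σ c/n^p converges if p > 1, diverges if p ≤ 1 (constant c > 0 doesn't affect convergence).
p = 5
5 > 1 → CONVERGES

Converges (p = 5 > 1)


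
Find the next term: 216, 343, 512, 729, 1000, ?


Pattern: perfect cubes: n³
Terms: 216, 343, 512, 729, 1000
Next term = 1331

Next term = 1331


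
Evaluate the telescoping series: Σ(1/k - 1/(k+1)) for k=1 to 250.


Telescoping: adjacent terms cancel.
= 1/1 - 1/251
= 1 - 1/251 = 250/251

Sum = 250/251


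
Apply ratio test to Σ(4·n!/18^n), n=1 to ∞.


aₙ = 4·n!/18^n
a_{n+1}/aₙ = (n+1)!/18^(n+1) × 18^n/n!  (constant 4 cancels)
= (n+1)/18
L = lim(n→∞) (n+1)/18 = ∞
L > 1 → series DIVERGES

Diverges (ratio test: L = ∞ > 1)


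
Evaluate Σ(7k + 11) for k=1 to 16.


Σ(7k+11) = 7·Σk + 11·n
= 7·136 + 11·16
= 952 + 176 = 1128

Σ = 1128


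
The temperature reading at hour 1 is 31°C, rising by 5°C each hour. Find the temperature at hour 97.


aₙ = a₁ + (n-1)d
= 31 + (97-1)×5
= 31 + 480
= 511

a_97 = 511


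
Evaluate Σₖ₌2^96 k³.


Σₖ₌2^96 k³ = [96·97/2]² − [1·2/2]²
= 21678336 − 1 = 21678335

Σk³ = 21678335


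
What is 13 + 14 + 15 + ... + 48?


Σₖ₌13^48 k = Σₖ₌₁^48 k − Σₖ₌₁^12 k
= 48·49/2 − 12·13/2
= 1176 − 78 = 1098

Σk = 1098


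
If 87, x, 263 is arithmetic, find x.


AM = (87 + 263)/2 = 350/2 = 175

AM = 175


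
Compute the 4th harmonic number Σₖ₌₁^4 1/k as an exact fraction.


H_4 = 1/1 + 1/2 + 1/3 + 1/4
= 25/12
≈ 2.0833

H_4 = 25/12 ≈ 2.0833


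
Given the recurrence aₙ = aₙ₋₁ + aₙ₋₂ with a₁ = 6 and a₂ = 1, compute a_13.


Computing iteratively: 6, 1, 7, 8, 15, 23, 38, 61, 99, 160, 259, 419, ...
a_13 = 678

a_13 = 678


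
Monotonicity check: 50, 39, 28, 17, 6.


Differences: -11, -11, -11, -11
All differences < 0 → strictly DECREASING

Monotonically decreasing


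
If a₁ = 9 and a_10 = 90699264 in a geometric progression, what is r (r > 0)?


r^(n-1) = aₙ/a₁
r^9 = 90699264/9 = 10077696
r = 10077696^(1/9)
= 6

r = 6


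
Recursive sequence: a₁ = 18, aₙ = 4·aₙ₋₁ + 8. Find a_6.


Computing step by step:
a_1 = 18
a_2 = 80
a_3 = 328
a_4 = 1320
a_5 = 5288
a_6 = 21160


a_6 = 21160


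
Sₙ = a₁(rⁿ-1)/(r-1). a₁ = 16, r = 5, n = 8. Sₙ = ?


Sₙ = 16×(5^8 - 1)/(5 - 1)
= 16×(390625 - 1)/4
= 16×390624/4
= 1562496

S_8 = 1562496


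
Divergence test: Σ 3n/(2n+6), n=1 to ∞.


lim(n→∞) 3n/(2n+6) = 3/2 = 3/2  (divide numerator and denominator by n)
lim aₙ = 3/2 ≠ 0 → series DIVERGES

Diverges (lim aₙ = 3/2 ≠ 0)


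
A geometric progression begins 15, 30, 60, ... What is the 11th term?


aₙ = a₁·r^(n-1)
= 15×2^10
= 15×1024
= 15360

a_11 = 15360


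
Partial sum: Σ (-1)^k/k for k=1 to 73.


S = -1 + 1/2 - 1/3 + 1/4 - 1/5 + 1/6 - 1/7 + 1/8 ± ...
= -0.6999
(Full series converges to -ln(2) ≈ -0.6931)

S_73 = -0.6999


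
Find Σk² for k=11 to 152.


Σₖ₌11^152 k² = Σₖ₌₁^152 k² − Σₖ₌₁^10 k²
= 152·153·305/6 − 10·11·21/6
= 1182180 − 385 = 1181795

Σk² = 1181795


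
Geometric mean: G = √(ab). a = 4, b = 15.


GM = √(4×15) = √60 = 7.746

GM = 7.746


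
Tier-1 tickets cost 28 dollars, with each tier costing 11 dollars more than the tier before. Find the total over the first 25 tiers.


aₙ = 28 + (25-1)×11 = 292
Sₙ = n(a₁+aₙ)/2 = 25×(28+292)/2
= 25×320/2 = 4000

S_25 = 4000


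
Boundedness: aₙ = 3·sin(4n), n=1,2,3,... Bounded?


For all n, -1 ≤ sin(4n) ≤ 1, so -3 ≤ 3·sin(4n) ≤ 3
Lower bound: -3, Upper bound: 3
The sequence IS bounded

Bounded (-3 ≤ aₙ ≤ 3)


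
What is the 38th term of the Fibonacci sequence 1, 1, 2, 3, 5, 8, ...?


Fibonacci sequence: 1, 1, 2, 3, 5, 8, 13, 21, 34, 55, 89, ...
F(38) = 39088169

F(38) = 39088169


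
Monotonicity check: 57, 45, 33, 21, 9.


Differences: -12, -12, -12, -12
All differences < 0 → strictly DECREASING

Monotonically decreasing


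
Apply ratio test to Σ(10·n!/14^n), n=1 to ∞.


aₙ = 10·n!/14^n
a_{n+1}/aₙ = (n+1)!/14^(n+1) × 14^n/n!  (constant 10 cancels)
= (n+1)/14
L = lim(n→∞) (n+1)/14 = ∞
L > 1 → series DIVERGES

Diverges (ratio test: L = ∞ > 1)


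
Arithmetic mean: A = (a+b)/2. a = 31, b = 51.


AM = (31 + 51)/2 = 82/2 = 41

AM = 41


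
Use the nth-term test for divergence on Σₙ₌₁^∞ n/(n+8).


lim(n→∞) n/(n+8) = 1/1 = 1  (divide numerator and denominator by n)
lim aₙ = 1 ≠ 0 → series DIVERGES

Diverges (lim aₙ = 1 ≠ 0)


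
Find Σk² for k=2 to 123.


Σₖ₌2^123 k² = Σₖ₌₁^123 k² − Σₖ₌₁^1 k²
= 123·124·247/6 − 1·2·3/6
= 627874 − 1 = 627873

Σk² = 627873


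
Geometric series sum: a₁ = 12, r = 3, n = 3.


Sₙ = 12×(3^3 - 1)/(3 - 1)
= 12×(27 - 1)/2
= 12×26/2
= 156

S_3 = 156


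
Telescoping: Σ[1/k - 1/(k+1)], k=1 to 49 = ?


Telescoping: adjacent terms cancel.
= 1/1 - 1/50
= 1 - 1/50 = 49/50

Sum = 49/50


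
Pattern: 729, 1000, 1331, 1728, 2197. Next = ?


Pattern: perfect cubes: n³
Terms: 729, 1000, 1331, 1728, 2197
Next term = 2744

Next term = 2744


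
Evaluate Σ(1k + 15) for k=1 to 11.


Σ(1k+15) = 1·Σk + 15·n
= 1·66 + 15·11
= 66 + 165 = 231

Σ = 231


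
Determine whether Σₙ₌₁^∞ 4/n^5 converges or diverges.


p-series test: Σ c/n^p converges if p > 1, diverges if p ≤ 1 (constant c > 0 doesn't affect convergence).
p = 5
5 > 1 → CONVERGES

Converges (p = 5 > 1)


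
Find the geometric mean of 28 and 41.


GM = √(28×41) = √1148 = 33.8821

GM = 33.8821


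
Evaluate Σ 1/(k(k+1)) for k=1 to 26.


1/(k(k+1)) = 1/k - 1/(k+1) (partial fractions)
Telescoping: Σ = 1 - 1/27 = 26/27

Sum = 26/27


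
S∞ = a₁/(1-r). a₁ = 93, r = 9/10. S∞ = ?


S∞ = a₁/(1-r) = 93/(1 - 9/10)
= 93/(1/10)
= 930

S∞ = 930


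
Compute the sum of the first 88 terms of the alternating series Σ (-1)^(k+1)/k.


S = 1 - 1/2 + 1/3 - 1/4 + 1/5 - 1/6 + 1/7 - 1/8 ± ...
= 0.6875
(Full series converges to +ln(2) ≈ +0.6931)

S_88 = 0.6875


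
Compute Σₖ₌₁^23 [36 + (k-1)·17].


aₙ = 36 + (23-1)×17 = 410
Sₙ = n(a₁+aₙ)/2 = 23×(36+410)/2
= 23×446/2 = 5129

S_23 = 5129


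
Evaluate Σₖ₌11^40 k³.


Σₖ₌11^40 k³ = [40·41/2]² − [10·11/2]²
= 672400 − 3025 = 669375

Σk³ = 669375


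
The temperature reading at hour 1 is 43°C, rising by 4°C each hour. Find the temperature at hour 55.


aₙ = a₁ + (n-1)d
= 43 + (55-1)×4
= 43 + 216
= 259

a_55 = 259


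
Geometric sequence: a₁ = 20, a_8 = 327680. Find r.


r^(n-1) = aₙ/a₁
r^7 = 327680/20 = 16384
r = 16384^(1/7)
= 4

r = 4


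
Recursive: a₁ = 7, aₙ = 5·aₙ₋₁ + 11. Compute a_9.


Computing step by step:
a_1 = 7
a_2 = 46
a_3 = 241
a_4 = 1216
a_5 = 6091
a_6 = 30466
a_7 = 152341
a_8 = 761716
a_9 = 3808591


a_9 = 3808591


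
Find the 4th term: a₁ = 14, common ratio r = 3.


aₙ = a₁·r^(n-1)
= 14×3^3
= 14×27
= 378

a_4 = 378


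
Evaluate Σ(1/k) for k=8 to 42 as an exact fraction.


Σₖ₌8^42 1/k = 1/8 + 1/9 + 1/10 + ... + 1/42
= 34529574772441493/19914562703599200
≈ 1.7339

Sum = 34529574772441493/19914562703599200 ≈ 1.7339


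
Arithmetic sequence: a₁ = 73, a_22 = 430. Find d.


d = (aₙ - a₁)/(n-1)
= (430 - 73)/(22-1)
= 357/21 = 17

d = 17


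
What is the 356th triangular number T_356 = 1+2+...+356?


n(n+1)/2 = 356×357/2 = 127092/2 = 63546

Σk = 63546


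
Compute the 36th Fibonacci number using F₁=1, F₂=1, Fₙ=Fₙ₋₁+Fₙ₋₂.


Fibonacci sequence: 1, 1, 2, 3, 5, 8, 13, 21, 34, 55, 89, ...
F(36) = 14930352

F(36) = 14930352


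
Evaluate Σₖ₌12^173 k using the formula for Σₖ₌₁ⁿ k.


Σₖ₌12^173 k = Σₖ₌₁^173 k − Σₖ₌₁^11 k
= 173·174/2 − 11·12/2
= 15051 − 66 = 14985

Σk = 14985


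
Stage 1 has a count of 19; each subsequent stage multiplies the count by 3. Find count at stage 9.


aₙ = a₁·r^(n-1)
= 19×3^8
= 19×6561
= 124659

a_9 = 124659


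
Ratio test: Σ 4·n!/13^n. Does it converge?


aₙ = 4·n!/13^n
a_{n+1}/aₙ = (n+1)!/13^(n+1) × 13^n/n!  (constant 4 cancels)
= (n+1)/13
L = lim(n→∞) (n+1)/13 = ∞
L > 1 → series DIVERGES

Diverges (ratio test: L = ∞ > 1)


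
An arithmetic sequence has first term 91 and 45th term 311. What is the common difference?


d = (aₙ - a₁)/(n-1)
= (311 - 91)/(45-1)
= 220/44 = 5

d = 5


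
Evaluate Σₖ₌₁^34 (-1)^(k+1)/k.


S = 1 - 1/2 + 1/3 - 1/4 + 1/5 - 1/6 + 1/7 - 1/8 ± ...
= 0.6787
(Full series converges to +ln(2) ≈ +0.6931)

S_34 = 0.6787


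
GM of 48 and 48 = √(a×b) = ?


GM = √(48×48) = √2304 = 48

GM = 48


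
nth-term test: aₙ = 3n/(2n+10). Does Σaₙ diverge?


lim(n→∞) 3n/(2n+10) = 3/2 = 3/2  (divide numerator and denominator by n)
lim aₙ = 3/2 ≠ 0 → series DIVERGES

Diverges (lim aₙ = 3/2 ≠ 0)


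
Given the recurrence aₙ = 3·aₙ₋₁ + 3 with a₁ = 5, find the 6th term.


Computing step by step:
a_1 = 5
a_2 = 18
a_3 = 57
a_4 = 174
a_5 = 525
a_6 = 1578


a_6 = 1578


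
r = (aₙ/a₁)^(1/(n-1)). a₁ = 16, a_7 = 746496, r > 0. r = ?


r^(n-1) = aₙ/a₁
r^6 = 746496/16 = 46656
r = 46656^(1/6)
= ±6; taking r > 0 gives r = 6

r = 6


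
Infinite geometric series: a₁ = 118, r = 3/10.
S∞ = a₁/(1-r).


S∞ = a₁/(1-r) = 118/(1 - 3/10)
= 118/(7/10)
= 1180/7

S∞ = 1180/7


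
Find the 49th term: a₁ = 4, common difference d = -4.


aₙ = a₁ + (n-1)d
= 4 + (49-1)×-4
= 4 - 192
= -188

a_49 = -188


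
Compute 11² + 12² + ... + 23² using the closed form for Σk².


Σₖ₌11^23 k² = Σₖ₌₁^23 k² − Σₖ₌₁^10 k²
= 23·24·47/6 − 10·11·21/6
= 4324 − 385 = 3939

Σk² = 3939


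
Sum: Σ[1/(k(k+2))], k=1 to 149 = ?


1/(k(k+2)) = (1/2)·(1/k - 1/(k+2)) (partial fractions)
Telescoping: Σ = (1/2)·(1 + 1/2 - 1/150 - 1/151) = 16837/22650

Sum = 16837/22650


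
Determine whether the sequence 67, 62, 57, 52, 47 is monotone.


Differences: -5, -5, -5, -5
All differences < 0 → strictly DECREASING

Monotonically decreasing


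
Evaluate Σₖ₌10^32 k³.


Σₖ₌10^32 k³ = [32·33/2]² − [9·10/2]²
= 278784 − 2025 = 276759

Σk³ = 276759


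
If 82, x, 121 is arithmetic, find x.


AM = (82 + 121)/2 = 203/2 = 101.5

AM = 101.5


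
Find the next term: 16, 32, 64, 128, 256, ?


Pattern: powers of 2: 2ⁿ
Terms: 16, 32, 64, 128, 256
Next term = 512

Next term = 512


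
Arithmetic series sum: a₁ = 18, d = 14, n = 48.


aₙ = 18 + (48-1)×14 = 676
Sₙ = n(a₁+aₙ)/2 = 48×(18+676)/2
= 48×694/2 = 16656

S_48 = 16656


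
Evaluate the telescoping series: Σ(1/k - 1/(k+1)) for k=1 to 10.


Telescoping: adjacent terms cancel.
= 1/1 - 1/11
= 1 - 1/11 = 10/11

Sum = 10/11


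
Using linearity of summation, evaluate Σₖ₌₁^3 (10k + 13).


Σ(10k+13) = 10·Σk + 13·n
= 10·6 + 13·3
= 60 + 39 = 99

Σ = 99


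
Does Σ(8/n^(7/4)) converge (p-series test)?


p-series test: Σ c/n^p converges if p > 1, diverges if p ≤ 1 (constant c > 0 doesn't affect convergence).
p = 7/4
7/4 > 1 → CONVERGES

Converges (p = 7/4 > 1)


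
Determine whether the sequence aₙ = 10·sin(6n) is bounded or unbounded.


For all n, -1 ≤ sin(6n) ≤ 1, so -10 ≤ 10·sin(6n) ≤ 10
Lower bound: -10, Upper bound: 10
The sequence IS bounded

Bounded (-10 ≤ aₙ ≤ 10)


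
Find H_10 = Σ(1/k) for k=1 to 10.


H_10 = 1/1 + 1/2 + 1/3 + 1/4 + 1/5 + 1/6 + 1/7 + 1/8 + 1/9 + 1/10
= 7381/2520
≈ 2.929

H_10 = 7381/2520 ≈ 2.929


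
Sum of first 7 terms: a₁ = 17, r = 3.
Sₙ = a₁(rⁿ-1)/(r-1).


Sₙ = 17×(3^7 - 1)/(3 - 1)
= 17×(2187 - 1)/2
= 17×2186/2
= 18581

S_7 = 18581


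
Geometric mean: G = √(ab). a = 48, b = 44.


GM = √(48×44) = √2112 = 45.9565

GM = 45.9565


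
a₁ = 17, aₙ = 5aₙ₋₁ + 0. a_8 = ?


Computing step by step:
a_1 = 17
a_2 = 85
a_3 = 425
a_4 = 2125
a_5 = 10625
a_6 = 53125
a_7 = 265625
a_8 = 1328125


a_8 = 1328125


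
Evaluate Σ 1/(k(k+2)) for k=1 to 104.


1/(k(k+2)) = (1/2)·(1/k - 1/(k+2)) (partial fractions)
Telescoping: Σ = (1/2)·(1 + 1/2 - 1/105 - 1/106) = 4121/5565

Sum = 4121/5565


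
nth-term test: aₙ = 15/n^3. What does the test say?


lim(n→∞) 15/n^3 = 0
lim aₙ = 0 → nth-term test is INCONCLUSIVE
(Need other tests; this is actually a convergent p-series with p=3 > 1)

Inconclusive (lim aₙ = 0; need another test)


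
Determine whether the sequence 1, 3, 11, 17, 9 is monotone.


Differences: 2, 8, 6, -8
Difference at position 1 is +2 (> 0) but position 4 is -8 (< 0) — sequence both rises and falls
→ NOT monotonic

Not monotonic


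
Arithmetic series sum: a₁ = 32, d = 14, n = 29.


aₙ = 32 + (29-1)×14 = 424
Sₙ = n(a₁+aₙ)/2 = 29×(32+424)/2
= 29×456/2 = 6612

S_29 = 6612


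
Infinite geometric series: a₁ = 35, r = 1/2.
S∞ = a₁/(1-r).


S∞ = a₁/(1-r) = 35/(1 - 1/2)
= 35/(1/2)
= 70

S∞ = 70


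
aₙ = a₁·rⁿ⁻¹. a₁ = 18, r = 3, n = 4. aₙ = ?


aₙ = a₁·r^(n-1)
= 18×3^3
= 18×27
= 486

a_4 = 486


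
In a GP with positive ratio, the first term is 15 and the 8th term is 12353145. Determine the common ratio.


r^(n-1) = aₙ/a₁
r^7 = 12353145/15 = 823543
r = 823543^(1/7)
= 7

r = 7


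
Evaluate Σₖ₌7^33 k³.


Σₖ₌7^33 k³ = [33·34/2]² − [6·7/2]²
= 314721 − 441 = 314280

Σk³ = 314280


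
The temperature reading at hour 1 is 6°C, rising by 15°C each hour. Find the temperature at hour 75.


aₙ = a₁ + (n-1)d
= 6 + (75-1)×15
= 6 + 1110
= 1116

a_75 = 1116


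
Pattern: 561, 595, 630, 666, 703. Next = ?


Pattern: triangular numbers: n(n+1)/2
Terms: 561, 595, 630, 666, 703
Next term = 741

Next term = 741


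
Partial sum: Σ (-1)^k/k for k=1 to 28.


S = -1 + 1/2 - 1/3 + 1/4 - 1/5 + 1/6 - 1/7 + 1/8 ± ...
= -0.6756
(Full series converges to -ln(2) ≈ -0.6931)

S_28 = -0.6756


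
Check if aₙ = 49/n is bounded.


a₁ = 49, a₂ = 49/2, a₃ = 49/3, ...
0 < aₙ ≤ 49 for all n ≥ 1
Lower bound: 0, Upper bound: 49
The sequence IS bounded

Bounded (0 < aₙ ≤ 49)


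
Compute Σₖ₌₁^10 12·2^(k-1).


Sₙ = 12×(2^10 - 1)/(2 - 1)
= 12×(1024 - 1)/1
= 12×1023/1
= 12276

S_10 = 12276


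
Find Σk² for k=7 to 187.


Σₖ₌7^187 k² = Σₖ₌₁^187 k² − Σₖ₌₁^6 k²
= 187·188·375/6 − 6·7·13/6
= 2197250 − 91 = 2197159

Σk² = 2197159


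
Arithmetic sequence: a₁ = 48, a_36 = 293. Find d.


d = (aₙ - a₁)/(n-1)
= (293 - 48)/(36-1)
= 245/35 = 7

d = 7


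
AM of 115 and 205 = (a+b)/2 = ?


AM = (115 + 205)/2 = 320/2 = 160

AM = 160


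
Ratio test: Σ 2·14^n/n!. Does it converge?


aₙ = 2·14^n/n!
a_{n+1}/aₙ = 14^(n+1)/(n+1)! × n!/14^n  (constant 2 cancels)
= 14/(n+1)
L = lim(n→∞) 14/(n+1) = 0
L < 1 → series CONVERGES

Converges (ratio test: L = 0 < 1)


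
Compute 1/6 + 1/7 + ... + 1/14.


Σₖ₌6^14 1/k = 1/6 + 1/7 + 1/8 + 1/9 + 1/10 + 1/11 + 1/12 + 1/13 + 1/14
= 348911/360360
≈ 0.9682

Sum = 348911/360360 ≈ 0.9682


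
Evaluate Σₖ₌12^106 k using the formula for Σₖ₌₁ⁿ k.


Σₖ₌12^106 k = Σₖ₌₁^106 k − Σₖ₌₁^11 k
= 106·107/2 − 11·12/2
= 5671 − 66 = 5605

Σk = 5605


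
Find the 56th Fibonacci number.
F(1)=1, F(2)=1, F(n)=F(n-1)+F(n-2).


Fibonacci sequence: 1, 1, 2, 3, 5, 8, 13, 21, 34, 55, 89, ...
F(56) = 225851433717

F(56) = 225851433717


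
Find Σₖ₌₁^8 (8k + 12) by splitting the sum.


Σ(8k+12) = 8·Σk + 12·n
= 8·36 + 12·8
= 288 + 96 = 384

Σ = 384


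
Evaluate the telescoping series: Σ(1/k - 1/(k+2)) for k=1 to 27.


Telescoping with gap 2: two head and two tail terms survive.
= (1 + 1/2) - (1/28 + 1/29)
= 3/2 - 1/28 - 1/29 = 1161/812

Sum = 1161/812


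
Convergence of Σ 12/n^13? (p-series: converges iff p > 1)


p-series test: Σ c/n^p converges if p > 1, diverges if p ≤ 1 (constant c > 0 doesn't affect convergence).
p = 13
13 > 1 → CONVERGES

Converges (p = 13 > 1)


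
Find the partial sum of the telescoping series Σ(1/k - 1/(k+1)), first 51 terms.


Telescoping: adjacent terms cancel.
= 1/1 - 1/52
= 1 - 1/52 = 51/52

Sum = 51/52


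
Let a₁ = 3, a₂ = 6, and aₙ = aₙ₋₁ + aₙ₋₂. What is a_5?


Computing iteratively: 3, 6, 9, 15, 24
a_5 = 24

a_5 = 24


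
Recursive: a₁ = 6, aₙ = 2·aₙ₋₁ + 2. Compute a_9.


Computing step by step:
a_1 = 6
a_2 = 14
a_3 = 30
a_4 = 62
a_5 = 126
a_6 = 254
a_7 = 510
a_8 = 1022
a_9 = 2046


a_9 = 2046


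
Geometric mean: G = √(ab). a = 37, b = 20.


GM = √(37×20) = √740 = 27.2029

GM = 27.2029


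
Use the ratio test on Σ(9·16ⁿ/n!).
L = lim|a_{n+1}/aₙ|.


aₙ = 9·16^n/n!
a_{n+1}/aₙ = 16^(n+1)/(n+1)! × n!/16^n  (constant 9 cancels)
= 16/(n+1)
L = lim(n→∞) 16/(n+1) = 0
L < 1 → series CONVERGES

Converges (ratio test: L = 0 < 1)


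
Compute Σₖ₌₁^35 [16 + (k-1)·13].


aₙ = 16 + (35-1)×13 = 458
Sₙ = n(a₁+aₙ)/2 = 35×(16+458)/2
= 35×474/2 = 8295

S_35 = 8295


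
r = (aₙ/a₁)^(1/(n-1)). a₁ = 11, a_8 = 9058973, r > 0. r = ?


r^(n-1) = aₙ/a₁
r^7 = 9058973/11 = 823543
r = 823543^(1/7)
= 7

r = 7


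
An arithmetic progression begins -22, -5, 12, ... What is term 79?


aₙ = a₁ + (n-1)d
= -22 + (79-1)×17
= -22 + 1326
= 1304

a_79 = 1304


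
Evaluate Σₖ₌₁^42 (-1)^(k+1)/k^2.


S = 1 - 1/4 + 1/9 - 1/16 + 1/25 - 1/36 + 1/49 - 1/64 ± ...
= 0.8222
(Full series converges to +π²/12 ≈ +0.8225)

S_42 = 0.8222


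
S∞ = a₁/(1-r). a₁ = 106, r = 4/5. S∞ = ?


S∞ = a₁/(1-r) = 106/(1 - 4/5)
= 106/(1/5)
= 530

S∞ = 530


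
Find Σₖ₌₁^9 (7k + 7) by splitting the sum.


Σ(7k+7) = 7·Σk + 7·n
= 7·45 + 7·9
= 315 + 63 = 378

Σ = 378


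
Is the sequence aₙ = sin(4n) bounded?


For all n, -1 ≤ sin(4n) ≤ 1, so -1 ≤ sin(4n) ≤ 1
Lower bound: -1, Upper bound: 1
The sequence IS bounded

Bounded (-1 ≤ aₙ ≤ 1)


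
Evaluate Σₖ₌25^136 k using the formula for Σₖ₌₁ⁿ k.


Σₖ₌25^136 k = Σₖ₌₁^136 k − Σₖ₌₁^24 k
= 136·137/2 − 24·25/2
= 9316 − 300 = 9016

Σk = 9016


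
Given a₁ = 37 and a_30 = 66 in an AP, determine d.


d = (aₙ - a₁)/(n-1)
= (66 - 37)/(30-1)
= 29/29 = 1

d = 1


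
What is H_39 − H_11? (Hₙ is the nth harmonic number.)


Σₖ₌12^39 1/k = 1/12 + 1/13 + 1/14 + ... + 1/39
= 941627320612529/763275922437600
≈ 1.2337

Sum = 941627320612529/763275922437600 ≈ 1.2337


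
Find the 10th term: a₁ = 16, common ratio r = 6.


aₙ = a₁·r^(n-1)
= 16×6^9
= 16×10077696
= 161243136

a_10 = 161243136


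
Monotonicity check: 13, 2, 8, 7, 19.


Differences: -11, 6, -1, 12
Difference at position 2 is +6 (> 0) but position 1 is -11 (< 0) — sequence both rises and falls
→ NOT monotonic

Not monotonic


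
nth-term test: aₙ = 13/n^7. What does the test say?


lim(n→∞) 13/n^7 = 0
lim aₙ = 0 → nth-term test is INCONCLUSIVE
(Need other tests; this is actually a convergent p-series with p=7 > 1)

Inconclusive (lim aₙ = 0; need another test)


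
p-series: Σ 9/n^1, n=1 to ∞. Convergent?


p-series test: Σ c/n^p converges if p > 1, diverges if p ≤ 1 (constant c > 0 doesn't affect convergence).
p = 1
1 ≤ 1 → DIVERGES

Diverges (p = 1 ≤ 1)


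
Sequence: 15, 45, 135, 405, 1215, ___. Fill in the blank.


Pattern: geometric (r=3)
Terms: 15, 45, 135, 405, 1215
Next term = 3645

Next term = 3645


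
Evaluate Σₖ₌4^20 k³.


Σₖ₌4^20 k³ = [20·21/2]² − [3·4/2]²
= 44100 − 36 = 44064

Σk³ = 44064


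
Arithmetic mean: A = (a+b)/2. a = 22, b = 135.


AM = (22 + 135)/2 = 157/2 = 78.5

AM = 78.5


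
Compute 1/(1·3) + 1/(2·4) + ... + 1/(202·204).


1/(k(k+2)) = (1/2)·(1/k - 1/(k+2)) (partial fractions)
Telescoping: Σ = (1/2)·(1 + 1/2 - 1/203 - 1/204) = 61711/82824

Sum = 61711/82824


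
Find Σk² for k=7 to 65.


Σₖ₌7^65 k² = Σₖ₌₁^65 k² − Σₖ₌₁^6 k²
= 65·66·131/6 − 6·7·13/6
= 93665 − 91 = 93574

Σk² = 93574


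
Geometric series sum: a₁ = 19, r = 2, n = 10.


Sₙ = 19×(2^10 - 1)/(2 - 1)
= 19×(1024 - 1)/1
= 19×1023/1
= 19437

S_10 = 19437


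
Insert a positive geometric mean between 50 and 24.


GM = √(50×24) = √1200 = 34.641

GM = 34.641


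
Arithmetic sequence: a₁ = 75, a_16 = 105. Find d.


d = (aₙ - a₁)/(n-1)
= (105 - 75)/(16-1)
= 30/15 = 2

d = 2


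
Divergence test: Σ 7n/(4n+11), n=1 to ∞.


lim(n→∞) 7n/(4n+11) = 7/4 = 7/4  (divide numerator and denominator by n)
lim aₙ = 7/4 ≠ 0 → series DIVERGES

Diverges (lim aₙ = 7/4 ≠ 0)


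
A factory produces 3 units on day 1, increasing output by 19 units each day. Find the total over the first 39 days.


aₙ = 3 + (39-1)×19 = 725
Sₙ = n(a₁+aₙ)/2 = 39×(3+725)/2
= 39×728/2 = 14196

S_39 = 14196


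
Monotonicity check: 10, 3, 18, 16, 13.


Differences: -7, 15, -2, -3
Difference at position 2 is +15 (> 0) but position 1 is -7 (< 0) — sequence both rises and falls
→ NOT monotonic

Not monotonic


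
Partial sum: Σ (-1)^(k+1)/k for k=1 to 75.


S = 1 - 1/2 + 1/3 - 1/4 + 1/5 - 1/6 + 1/7 - 1/8 ± ...
= 0.6998
(Full series converges to +ln(2) ≈ +0.6931)

S_75 = 0.6998


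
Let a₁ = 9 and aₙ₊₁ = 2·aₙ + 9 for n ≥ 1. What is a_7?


Computing step by step:
a_1 = 9
a_2 = 27
a_3 = 63
a_4 = 135
a_5 = 279
a_6 = 567
a_7 = 1143


a_7 = 1143


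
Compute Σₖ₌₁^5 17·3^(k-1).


Sₙ = 17×(3^5 - 1)/(3 - 1)
= 17×(243 - 1)/2
= 17×242/2
= 2057

S_5 = 2057


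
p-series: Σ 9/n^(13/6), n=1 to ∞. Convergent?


p-series test: Σ c/n^p converges if p > 1, diverges if p ≤ 1 (constant c > 0 doesn't affect convergence).
p = 13/6
13/6 > 1 → CONVERGES

Converges (p = 13/6 > 1)


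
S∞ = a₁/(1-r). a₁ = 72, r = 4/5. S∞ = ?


S∞ = a₁/(1-r) = 72/(1 - 4/5)
= 72/(1/5)
= 360

S∞ = 360


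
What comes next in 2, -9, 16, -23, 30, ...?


Pattern: alternating sign, magnitude arithmetic (d=7)
Terms: 2, -9, 16, -23, 30
Next term = -37

Next term = -37


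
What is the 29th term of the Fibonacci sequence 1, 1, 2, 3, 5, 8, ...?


Fibonacci sequence: 1, 1, 2, 3, 5, 8, 13, 21, 34, 55, 89, ...
F(29) = 514229

F(29) = 514229


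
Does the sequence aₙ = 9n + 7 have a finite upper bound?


aₙ = 9n + 7 → as n→∞, aₙ→∞
No finite upper bound exists
The sequence is UNBOUNDED

Unbounded (aₙ → ∞ as n → ∞)


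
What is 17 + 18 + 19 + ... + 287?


Σₖ₌17^287 k = Σₖ₌₁^287 k − Σₖ₌₁^16 k
= 287·288/2 − 16·17/2
= 41328 − 136 = 41192

Σk = 41192


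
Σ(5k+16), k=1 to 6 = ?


Σ(5k+16) = 5·Σk + 16·n
= 5·21 + 16·6
= 105 + 96 = 201

Σ = 201


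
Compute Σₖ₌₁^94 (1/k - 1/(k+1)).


Telescoping: adjacent terms cancel.
= 1/1 - 1/95
= 1 - 1/95 = 94/95

Sum = 94/95


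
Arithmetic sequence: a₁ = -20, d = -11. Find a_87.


aₙ = a₁ + (n-1)d
= -20 + (87-1)×-11
= -20 - 946
= -966

a_87 = -966


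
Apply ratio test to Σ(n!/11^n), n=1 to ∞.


aₙ = n!/11^n
a_{n+1}/aₙ = (n+1)!/11^(n+1) × 11^n/n!
= (n+1)/11
L = lim(n→∞) (n+1)/11 = ∞
L > 1 → series DIVERGES

Diverges (ratio test: L = ∞ > 1)


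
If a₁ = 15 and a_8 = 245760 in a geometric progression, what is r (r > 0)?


r^(n-1) = aₙ/a₁
r^7 = 245760/15 = 16384
r = 16384^(1/7)
= 4

r = 4


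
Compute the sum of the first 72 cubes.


n(n+1)/2 = 72×73/2 = 2628
Σk³ = 2628² = 6906384

Σk³ = 6906384


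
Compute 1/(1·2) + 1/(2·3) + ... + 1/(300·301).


1/(k(k+1)) = 1/k - 1/(k+1) (partial fractions)
Telescoping: Σ = 1 - 1/301 = 300/301

Sum = 300/301


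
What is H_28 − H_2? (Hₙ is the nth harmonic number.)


Σₖ₌3^28 1/k = 1/3 + 1/4 + 1/5 + ... + 1/28
= 194934439103/80313433200
≈ 2.4272

Sum = 194934439103/80313433200 ≈ 2.4272


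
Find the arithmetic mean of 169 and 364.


AM = (169 + 364)/2 = 533/2 = 266.5

AM = 266.5


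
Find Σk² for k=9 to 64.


Σₖ₌9^64 k² = Σₖ₌₁^64 k² − Σₖ₌₁^8 k²
= 64·65·129/6 − 8·9·17/6
= 89440 − 204 = 89236

Σk² = 89236


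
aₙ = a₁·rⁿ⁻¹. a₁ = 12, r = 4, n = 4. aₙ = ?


aₙ = a₁·r^(n-1)
= 12×4^3
= 12×64
= 768

a_4 = 768


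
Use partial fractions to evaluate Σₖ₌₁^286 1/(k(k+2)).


1/(k(k+2)) = (1/2)·(1/k - 1/(k+2)) (partial fractions)
Telescoping: Σ = (1/2)·(1 + 1/2 - 1/287 - 1/288) = 123409/165312

Sum = 123409/165312


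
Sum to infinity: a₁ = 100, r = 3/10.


S∞ = a₁/(1-r) = 100/(1 - 3/10)
= 100/(7/10)
= 1000/7

S∞ = 1000/7


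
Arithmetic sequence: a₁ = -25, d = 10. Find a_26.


aₙ = a₁ + (n-1)d
= -25 + (26-1)×10
= -25 + 250
= 225

a_26 = 225


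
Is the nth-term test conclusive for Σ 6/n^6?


lim(n→∞) 6/n^6 = 0
lim aₙ = 0 → nth-term test is INCONCLUSIVE
(Need other tests; this is actually a convergent p-series with p=6 > 1)

Inconclusive (lim aₙ = 0; need another test)
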